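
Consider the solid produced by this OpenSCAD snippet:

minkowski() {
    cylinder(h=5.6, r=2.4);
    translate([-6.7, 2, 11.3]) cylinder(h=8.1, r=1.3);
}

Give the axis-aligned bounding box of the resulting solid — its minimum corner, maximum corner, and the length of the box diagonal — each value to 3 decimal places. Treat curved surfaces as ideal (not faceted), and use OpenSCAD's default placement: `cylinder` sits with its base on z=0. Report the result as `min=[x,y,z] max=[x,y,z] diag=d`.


A = translate([-6.7, 2, 11.3]) cylinder(h=8.1, r=1.3) → bbox [-8,0.7,11.3] .. [-5.4,3.3,19.4]
B = cylinder(h=5.6, r=2.4) → bbox [-2.4,-2.4,0] .. [2.4,2.4,5.6]
lo = A.lo+B.lo = [-8-2.4, 0.7-2.4, 11.3+0] = [-10.400,-1.700,11.300]
hi = A.hi+B.hi = [-5.4+2.4, 3.3+2.4, 19.4+5.6] = [-3.000,5.700,25.000]
diag = √(7.4²+7.4²+13.7²) = √297.21 = 17.240

min=[-10.400,-1.700,11.300] max=[-3.000,5.700,25.000] diag=17.240


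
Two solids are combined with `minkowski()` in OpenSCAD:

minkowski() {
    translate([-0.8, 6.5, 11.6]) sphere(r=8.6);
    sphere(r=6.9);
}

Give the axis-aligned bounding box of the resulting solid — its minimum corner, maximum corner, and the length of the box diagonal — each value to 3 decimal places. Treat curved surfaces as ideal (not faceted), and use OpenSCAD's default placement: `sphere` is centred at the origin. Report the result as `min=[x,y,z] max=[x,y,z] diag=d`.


min=[-16.300,-9.000,-3.900] max=[14.700,22.000,27.100] diag=53.694

A = translate([-0.8, 6.5, 11.6]) sphere(r=8.6) → bbox [-9.4,-2.1,3] .. [7.8,15.1,20.2]
B = sphere(r=6.9) → bbox [-6.9,-6.9,-6.9] .. [6.9,6.9,6.9]
lo = A.lo+B.lo = [-9.4-6.9, -2.1-6.9, 3-6.9] = [-16.300,-9.000,-3.900]
hi = A.hi+B.hi = [7.8+6.9, 15.1+6.9, 20.2+6.9] = [14.700,22.000,27.100]
diag = √(31²+31²+31²) = √2883 = 53.694


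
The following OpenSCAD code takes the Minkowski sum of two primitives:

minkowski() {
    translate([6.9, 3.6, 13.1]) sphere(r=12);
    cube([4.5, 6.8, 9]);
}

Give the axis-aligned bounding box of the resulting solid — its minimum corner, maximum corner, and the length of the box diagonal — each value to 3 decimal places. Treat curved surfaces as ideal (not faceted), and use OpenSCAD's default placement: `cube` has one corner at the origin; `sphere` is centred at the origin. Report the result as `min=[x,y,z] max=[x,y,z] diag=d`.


min=[-5.100,-8.400,1.100] max=[23.400,22.400,34.100] diag=53.384

A = translate([6.9, 3.6, 13.1]) sphere(r=12) → bbox [-5.1,-8.4,1.1] .. [18.9,15.6,25.1]
B = cube([4.5, 6.8, 9]) → bbox [0,0,0] .. [4.5,6.8,9]
lo = A.lo+B.lo = [-5.1+0, -8.4+0, 1.1+0] = [-5.100,-8.400,1.100]
hi = A.hi+B.hi = [18.9+4.5, 15.6+6.8, 25.1+9] = [23.400,22.400,34.100]
diag = √(28.5²+30.8²+33²) = √2849.89 = 53.384


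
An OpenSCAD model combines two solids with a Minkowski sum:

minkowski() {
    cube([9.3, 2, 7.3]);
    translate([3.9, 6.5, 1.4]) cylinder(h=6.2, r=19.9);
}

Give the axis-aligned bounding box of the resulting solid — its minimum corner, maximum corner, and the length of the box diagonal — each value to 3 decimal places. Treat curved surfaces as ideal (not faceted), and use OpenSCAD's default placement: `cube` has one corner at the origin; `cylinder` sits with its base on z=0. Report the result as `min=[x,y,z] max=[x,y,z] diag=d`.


min=[-16.000,-13.400,1.400] max=[33.100,28.400,14.900] diag=65.881

A = translate([3.9, 6.5, 1.4]) cylinder(h=6.2, r=19.9) → bbox [-16,-13.4,1.4] .. [23.8,26.4,7.6]
B = cube([9.3, 2, 7.3]) → bbox [0,0,0] .. [9.3,2,7.3]
lo = A.lo+B.lo = [-16+0, -13.4+0, 1.4+0] = [-16.000,-13.400,1.400]
hi = A.hi+B.hi = [23.8+9.3, 26.4+2, 7.6+7.3] = [33.100,28.400,14.900]
diag = √(49.1²+41.8²+13.5²) = √4340.3 = 65.881


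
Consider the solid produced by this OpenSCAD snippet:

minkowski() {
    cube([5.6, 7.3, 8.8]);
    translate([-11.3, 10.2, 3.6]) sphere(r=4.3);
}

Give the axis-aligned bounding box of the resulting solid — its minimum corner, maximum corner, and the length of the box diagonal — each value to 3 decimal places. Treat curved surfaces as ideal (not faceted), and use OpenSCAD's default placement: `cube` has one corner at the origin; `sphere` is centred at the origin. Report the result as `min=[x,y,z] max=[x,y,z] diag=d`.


min=[-15.600,5.900,-0.700] max=[-1.400,21.800,16.700] diag=27.517

A = translate([-11.3, 10.2, 3.6]) sphere(r=4.3) → bbox [-15.6,5.9,-0.7] .. [-7,14.5,7.9]
B = cube([5.6, 7.3, 8.8]) → bbox [0,0,0] .. [5.6,7.3,8.8]
lo = A.lo+B.lo = [-15.6+0, 5.9+0, -0.7+0] = [-15.600,5.900,-0.700]
hi = A.hi+B.hi = [-7+5.6, 14.5+7.3, 7.9+8.8] = [-1.400,21.800,16.700]
diag = √(14.2²+15.9²+17.4²) = √757.21 = 27.517


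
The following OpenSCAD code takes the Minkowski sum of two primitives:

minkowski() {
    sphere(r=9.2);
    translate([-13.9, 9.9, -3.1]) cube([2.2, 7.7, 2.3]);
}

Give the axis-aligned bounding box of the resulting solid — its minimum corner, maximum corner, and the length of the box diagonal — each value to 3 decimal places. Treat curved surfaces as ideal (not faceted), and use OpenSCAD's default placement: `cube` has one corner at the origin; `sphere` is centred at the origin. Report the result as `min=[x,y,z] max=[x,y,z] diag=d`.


A = translate([-13.9, 9.9, -3.1]) cube([2.2, 7.7, 2.3]) → bbox [-13.9,9.9,-3.1] .. [-11.7,17.6,-0.8]
B = sphere(r=9.2) → bbox [-9.2,-9.2,-9.2] .. [9.2,9.2,9.2]
lo = A.lo+B.lo = [-13.9-9.2, 9.9-9.2, -3.1-9.2] = [-23.100,0.700,-12.300]
hi = A.hi+B.hi = [-11.7+9.2, 17.6+9.2, -0.8+9.2] = [-2.500,26.800,8.400]
diag = √(20.6²+26.1²+20.7²) = √1534.06 = 39.167

min=[-23.100,0.700,-12.300] max=[-2.500,26.800,8.400] diag=39.167


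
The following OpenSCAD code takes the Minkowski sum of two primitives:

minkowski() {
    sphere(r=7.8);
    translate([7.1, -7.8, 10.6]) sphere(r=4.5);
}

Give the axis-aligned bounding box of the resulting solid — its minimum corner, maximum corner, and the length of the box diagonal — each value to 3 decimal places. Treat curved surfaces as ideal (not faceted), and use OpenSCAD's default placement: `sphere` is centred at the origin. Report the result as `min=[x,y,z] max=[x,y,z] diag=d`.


A = translate([7.1, -7.8, 10.6]) sphere(r=4.5) → bbox [2.6,-12.3,6.1] .. [11.6,-3.3,15.1]
B = sphere(r=7.8) → bbox [-7.8,-7.8,-7.8] .. [7.8,7.8,7.8]
lo = A.lo+B.lo = [2.6-7.8, -12.3-7.8, 6.1-7.8] = [-5.200,-20.100,-1.700]
hi = A.hi+B.hi = [11.6+7.8, -3.3+7.8, 15.1+7.8] = [19.400,4.500,22.900]
diag = √(24.6²+24.6²+24.6²) = √1815.48 = 42.608

min=[-5.200,-20.100,-1.700] max=[19.400,4.500,22.900] diag=42.608


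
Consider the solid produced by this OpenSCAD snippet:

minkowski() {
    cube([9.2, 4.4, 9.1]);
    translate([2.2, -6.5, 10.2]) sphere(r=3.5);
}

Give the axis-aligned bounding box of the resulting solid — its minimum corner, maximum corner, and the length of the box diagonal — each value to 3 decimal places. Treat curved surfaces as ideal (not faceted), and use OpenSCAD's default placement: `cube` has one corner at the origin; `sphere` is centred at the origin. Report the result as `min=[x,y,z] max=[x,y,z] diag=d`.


A = translate([2.2, -6.5, 10.2]) sphere(r=3.5) → bbox [-1.3,-10,6.7] .. [5.7,-3,13.7]
B = cube([9.2, 4.4, 9.1]) → bbox [0,0,0] .. [9.2,4.4,9.1]
lo = A.lo+B.lo = [-1.3+0, -10+0, 6.7+0] = [-1.300,-10.000,6.700]
hi = A.hi+B.hi = [5.7+9.2, -3+4.4, 13.7+9.1] = [14.900,1.400,22.800]
diag = √(16.2²+11.4²+16.1²) = √651.61 = 25.527

min=[-1.300,-10.000,6.700] max=[14.900,1.400,22.800] diag=25.527


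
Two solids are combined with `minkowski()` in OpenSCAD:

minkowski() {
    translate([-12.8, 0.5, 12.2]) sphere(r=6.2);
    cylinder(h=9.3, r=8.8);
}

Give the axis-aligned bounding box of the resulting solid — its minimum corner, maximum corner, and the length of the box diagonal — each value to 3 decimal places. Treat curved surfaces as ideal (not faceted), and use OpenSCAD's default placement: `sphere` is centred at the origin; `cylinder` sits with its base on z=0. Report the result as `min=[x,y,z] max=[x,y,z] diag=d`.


min=[-27.800,-14.500,6.000] max=[2.200,15.500,27.700] diag=47.654

A = translate([-12.8, 0.5, 12.2]) sphere(r=6.2) → bbox [-19,-5.7,6] .. [-6.6,6.7,18.4]
B = cylinder(h=9.3, r=8.8) → bbox [-8.8,-8.8,0] .. [8.8,8.8,9.3]
lo = A.lo+B.lo = [-19-8.8, -5.7-8.8, 6+0] = [-27.800,-14.500,6.000]
hi = A.hi+B.hi = [-6.6+8.8, 6.7+8.8, 18.4+9.3] = [2.200,15.500,27.700]
diag = √(30²+30²+21.7²) = √2270.89 = 47.654


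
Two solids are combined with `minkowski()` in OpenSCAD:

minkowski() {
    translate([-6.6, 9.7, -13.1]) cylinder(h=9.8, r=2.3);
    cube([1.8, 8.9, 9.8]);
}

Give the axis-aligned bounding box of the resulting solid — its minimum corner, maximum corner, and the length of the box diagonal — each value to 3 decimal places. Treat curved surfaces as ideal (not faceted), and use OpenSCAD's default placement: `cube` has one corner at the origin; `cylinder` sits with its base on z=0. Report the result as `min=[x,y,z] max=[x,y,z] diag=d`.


A = translate([-6.6, 9.7, -13.1]) cylinder(h=9.8, r=2.3) → bbox [-8.9,7.4,-13.1] .. [-4.3,12,-3.3]
B = cube([1.8, 8.9, 9.8]) → bbox [0,0,0] .. [1.8,8.9,9.8]
lo = A.lo+B.lo = [-8.9+0, 7.4+0, -13.1+0] = [-8.900,7.400,-13.100]
hi = A.hi+B.hi = [-4.3+1.8, 12+8.9, -3.3+9.8] = [-2.500,20.900,6.500]
diag = √(6.4²+13.5²+19.6²) = √607.37 = 24.645

min=[-8.900,7.400,-13.100] max=[-2.500,20.900,6.500] diag=24.645


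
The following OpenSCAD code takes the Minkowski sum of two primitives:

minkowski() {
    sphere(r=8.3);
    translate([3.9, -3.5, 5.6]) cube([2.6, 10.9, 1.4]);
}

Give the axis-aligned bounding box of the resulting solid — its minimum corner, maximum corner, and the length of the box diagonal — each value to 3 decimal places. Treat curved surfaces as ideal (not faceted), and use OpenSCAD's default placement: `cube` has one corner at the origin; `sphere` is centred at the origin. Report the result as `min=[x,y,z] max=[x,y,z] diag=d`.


min=[-4.400,-11.800,-2.700] max=[14.800,15.700,15.300] diag=38.064

A = translate([3.9, -3.5, 5.6]) cube([2.6, 10.9, 1.4]) → bbox [3.9,-3.5,5.6] .. [6.5,7.4,7]
B = sphere(r=8.3) → bbox [-8.3,-8.3,-8.3] .. [8.3,8.3,8.3]
lo = A.lo+B.lo = [3.9-8.3, -3.5-8.3, 5.6-8.3] = [-4.400,-11.800,-2.700]
hi = A.hi+B.hi = [6.5+8.3, 7.4+8.3, 7+8.3] = [14.800,15.700,15.300]
diag = √(19.2²+27.5²+18²) = √1448.89 = 38.064


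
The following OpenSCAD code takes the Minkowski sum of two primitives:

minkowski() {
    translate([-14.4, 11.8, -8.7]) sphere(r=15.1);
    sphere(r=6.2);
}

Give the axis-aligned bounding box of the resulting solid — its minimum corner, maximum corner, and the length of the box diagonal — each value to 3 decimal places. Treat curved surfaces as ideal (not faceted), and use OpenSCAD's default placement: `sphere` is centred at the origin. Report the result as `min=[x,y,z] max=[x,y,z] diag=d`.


min=[-35.700,-9.500,-30.000] max=[6.900,33.100,12.600] diag=73.785

A = translate([-14.4, 11.8, -8.7]) sphere(r=15.1) → bbox [-29.5,-3.3,-23.8] .. [0.7,26.9,6.4]
B = sphere(r=6.2) → bbox [-6.2,-6.2,-6.2] .. [6.2,6.2,6.2]
lo = A.lo+B.lo = [-29.5-6.2, -3.3-6.2, -23.8-6.2] = [-35.700,-9.500,-30.000]
hi = A.hi+B.hi = [0.7+6.2, 26.9+6.2, 6.4+6.2] = [6.900,33.100,12.600]
diag = √(42.6²+42.6²+42.6²) = √5444.28 = 73.785


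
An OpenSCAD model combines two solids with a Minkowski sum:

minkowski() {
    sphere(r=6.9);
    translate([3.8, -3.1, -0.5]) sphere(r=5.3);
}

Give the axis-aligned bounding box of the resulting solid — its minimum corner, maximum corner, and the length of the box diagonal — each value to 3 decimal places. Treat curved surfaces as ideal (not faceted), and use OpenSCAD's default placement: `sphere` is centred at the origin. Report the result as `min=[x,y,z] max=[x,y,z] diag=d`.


min=[-8.400,-15.300,-12.700] max=[16.000,9.100,11.700] diag=42.262

A = translate([3.8, -3.1, -0.5]) sphere(r=5.3) → bbox [-1.5,-8.4,-5.8] .. [9.1,2.2,4.8]
B = sphere(r=6.9) → bbox [-6.9,-6.9,-6.9] .. [6.9,6.9,6.9]
lo = A.lo+B.lo = [-1.5-6.9, -8.4-6.9, -5.8-6.9] = [-8.400,-15.300,-12.700]
hi = A.hi+B.hi = [9.1+6.9, 2.2+6.9, 4.8+6.9] = [16.000,9.100,11.700]
diag = √(24.4²+24.4²+24.4²) = √1786.08 = 42.262


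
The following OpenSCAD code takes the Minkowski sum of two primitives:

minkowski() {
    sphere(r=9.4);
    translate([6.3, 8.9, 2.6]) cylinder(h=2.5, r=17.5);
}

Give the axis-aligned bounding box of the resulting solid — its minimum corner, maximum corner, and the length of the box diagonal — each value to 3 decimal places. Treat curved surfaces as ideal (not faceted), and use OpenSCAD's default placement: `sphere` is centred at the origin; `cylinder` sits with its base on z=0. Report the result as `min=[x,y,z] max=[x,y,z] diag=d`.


A = translate([6.3, 8.9, 2.6]) cylinder(h=2.5, r=17.5) → bbox [-11.2,-8.6,2.6] .. [23.8,26.4,5.1]
B = sphere(r=9.4) → bbox [-9.4,-9.4,-9.4] .. [9.4,9.4,9.4]
lo = A.lo+B.lo = [-11.2-9.4, -8.6-9.4, 2.6-9.4] = [-20.600,-18.000,-6.800]
hi = A.hi+B.hi = [23.8+9.4, 26.4+9.4, 5.1+9.4] = [33.200,35.800,14.500]
diag = √(53.8²+53.8²+21.3²) = √6242.57 = 79.010

min=[-20.600,-18.000,-6.800] max=[33.200,35.800,14.500] diag=79.010


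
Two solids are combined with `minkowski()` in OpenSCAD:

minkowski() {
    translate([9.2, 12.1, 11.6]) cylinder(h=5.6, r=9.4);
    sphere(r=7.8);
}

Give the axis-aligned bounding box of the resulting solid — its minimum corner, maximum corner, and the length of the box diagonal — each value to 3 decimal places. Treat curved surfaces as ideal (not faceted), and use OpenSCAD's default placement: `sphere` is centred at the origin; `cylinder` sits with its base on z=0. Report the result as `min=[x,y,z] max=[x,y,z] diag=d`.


A = translate([9.2, 12.1, 11.6]) cylinder(h=5.6, r=9.4) → bbox [-0.2,2.7,11.6] .. [18.6,21.5,17.2]
B = sphere(r=7.8) → bbox [-7.8,-7.8,-7.8] .. [7.8,7.8,7.8]
lo = A.lo+B.lo = [-0.2-7.8, 2.7-7.8, 11.6-7.8] = [-8.000,-5.100,3.800]
hi = A.hi+B.hi = [18.6+7.8, 21.5+7.8, 17.2+7.8] = [26.400,29.300,25.000]
diag = √(34.4²+34.4²+21.2²) = √2816.16 = 53.068

min=[-8.000,-5.100,3.800] max=[26.400,29.300,25.000] diag=53.068


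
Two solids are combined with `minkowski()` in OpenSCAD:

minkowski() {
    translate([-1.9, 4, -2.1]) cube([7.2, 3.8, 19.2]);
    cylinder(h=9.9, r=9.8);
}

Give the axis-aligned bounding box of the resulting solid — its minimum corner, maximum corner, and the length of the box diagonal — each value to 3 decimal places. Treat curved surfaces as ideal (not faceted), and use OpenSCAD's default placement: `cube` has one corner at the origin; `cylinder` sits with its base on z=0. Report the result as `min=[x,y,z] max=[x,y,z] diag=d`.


A = translate([-1.9, 4, -2.1]) cube([7.2, 3.8, 19.2]) → bbox [-1.9,4,-2.1] .. [5.3,7.8,17.1]
B = cylinder(h=9.9, r=9.8) → bbox [-9.8,-9.8,0] .. [9.8,9.8,9.9]
lo = A.lo+B.lo = [-1.9-9.8, 4-9.8, -2.1+0] = [-11.700,-5.800,-2.100]
hi = A.hi+B.hi = [5.3+9.8, 7.8+9.8, 17.1+9.9] = [15.100,17.600,27.000]
diag = √(26.8²+23.4²+29.1²) = √2112.61 = 45.963

min=[-11.700,-5.800,-2.100] max=[15.100,17.600,27.000] diag=45.963


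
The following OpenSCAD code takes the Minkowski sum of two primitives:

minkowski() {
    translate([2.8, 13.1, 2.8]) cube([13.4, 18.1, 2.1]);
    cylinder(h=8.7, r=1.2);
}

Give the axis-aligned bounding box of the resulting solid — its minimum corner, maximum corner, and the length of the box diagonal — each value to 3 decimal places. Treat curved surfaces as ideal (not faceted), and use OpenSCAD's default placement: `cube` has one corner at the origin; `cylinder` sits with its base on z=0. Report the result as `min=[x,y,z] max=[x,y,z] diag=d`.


A = translate([2.8, 13.1, 2.8]) cube([13.4, 18.1, 2.1]) → bbox [2.8,13.1,2.8] .. [16.2,31.2,4.9]
B = cylinder(h=8.7, r=1.2) → bbox [-1.2,-1.2,0] .. [1.2,1.2,8.7]
lo = A.lo+B.lo = [2.8-1.2, 13.1-1.2, 2.8+0] = [1.600,11.900,2.800]
hi = A.hi+B.hi = [16.2+1.2, 31.2+1.2, 4.9+8.7] = [17.400,32.400,13.600]
diag = √(15.8²+20.5²+10.8²) = √786.53 = 28.045

min=[1.600,11.900,2.800] max=[17.400,32.400,13.600] diag=28.045


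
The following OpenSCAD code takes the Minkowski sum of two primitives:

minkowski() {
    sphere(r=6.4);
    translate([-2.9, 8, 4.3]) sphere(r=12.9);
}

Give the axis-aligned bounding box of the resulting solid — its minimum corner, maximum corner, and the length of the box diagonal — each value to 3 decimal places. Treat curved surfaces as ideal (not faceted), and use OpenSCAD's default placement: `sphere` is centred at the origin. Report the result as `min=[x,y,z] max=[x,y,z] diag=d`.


A = translate([-2.9, 8, 4.3]) sphere(r=12.9) → bbox [-15.8,-4.9,-8.6] .. [10,20.9,17.2]
B = sphere(r=6.4) → bbox [-6.4,-6.4,-6.4] .. [6.4,6.4,6.4]
lo = A.lo+B.lo = [-15.8-6.4, -4.9-6.4, -8.6-6.4] = [-22.200,-11.300,-15.000]
hi = A.hi+B.hi = [10+6.4, 20.9+6.4, 17.2+6.4] = [16.400,27.300,23.600]
diag = √(38.6²+38.6²+38.6²) = √4469.88 = 66.857

min=[-22.200,-11.300,-15.000] max=[16.400,27.300,23.600] diag=66.857


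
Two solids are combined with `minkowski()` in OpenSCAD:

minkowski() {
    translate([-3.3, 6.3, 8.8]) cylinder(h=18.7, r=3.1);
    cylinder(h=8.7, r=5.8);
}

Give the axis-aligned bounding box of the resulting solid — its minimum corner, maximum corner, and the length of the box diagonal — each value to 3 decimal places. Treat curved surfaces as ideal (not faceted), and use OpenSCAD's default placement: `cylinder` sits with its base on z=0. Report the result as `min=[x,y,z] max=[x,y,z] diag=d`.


A = translate([-3.3, 6.3, 8.8]) cylinder(h=18.7, r=3.1) → bbox [-6.4,3.2,8.8] .. [-0.2,9.4,27.5]
B = cylinder(h=8.7, r=5.8) → bbox [-5.8,-5.8,0] .. [5.8,5.8,8.7]
lo = A.lo+B.lo = [-6.4-5.8, 3.2-5.8, 8.8+0] = [-12.200,-2.600,8.800]
hi = A.hi+B.hi = [-0.2+5.8, 9.4+5.8, 27.5+8.7] = [5.600,15.200,36.200]
diag = √(17.8²+17.8²+27.4²) = √1384.44 = 37.208

min=[-12.200,-2.600,8.800] max=[5.600,15.200,36.200] diag=37.208


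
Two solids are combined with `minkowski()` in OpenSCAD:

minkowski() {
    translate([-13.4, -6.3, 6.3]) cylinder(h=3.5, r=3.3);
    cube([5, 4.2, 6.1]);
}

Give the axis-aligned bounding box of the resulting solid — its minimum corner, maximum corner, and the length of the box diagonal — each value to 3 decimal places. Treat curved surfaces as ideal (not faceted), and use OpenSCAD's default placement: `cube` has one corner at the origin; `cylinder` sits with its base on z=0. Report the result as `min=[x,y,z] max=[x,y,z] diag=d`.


A = translate([-13.4, -6.3, 6.3]) cylinder(h=3.5, r=3.3) → bbox [-16.7,-9.6,6.3] .. [-10.1,-3,9.8]
B = cube([5, 4.2, 6.1]) → bbox [0,0,0] .. [5,4.2,6.1]
lo = A.lo+B.lo = [-16.7+0, -9.6+0, 6.3+0] = [-16.700,-9.600,6.300]
hi = A.hi+B.hi = [-10.1+5, -3+4.2, 9.8+6.1] = [-5.100,1.200,15.900]
diag = √(11.6²+10.8²+9.6²) = √343.36 = 18.530

min=[-16.700,-9.600,6.300] max=[-5.100,1.200,15.900] diag=18.530


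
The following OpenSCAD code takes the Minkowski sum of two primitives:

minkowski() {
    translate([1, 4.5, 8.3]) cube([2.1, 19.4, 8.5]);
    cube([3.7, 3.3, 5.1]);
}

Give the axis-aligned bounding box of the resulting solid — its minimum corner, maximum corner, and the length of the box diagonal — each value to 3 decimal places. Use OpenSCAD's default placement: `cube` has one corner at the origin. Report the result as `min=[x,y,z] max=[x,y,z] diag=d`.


min=[1.000,4.500,8.300] max=[6.800,27.200,21.900] diag=27.090

A = translate([1, 4.5, 8.3]) cube([2.1, 19.4, 8.5]) → bbox [1,4.5,8.3] .. [3.1,23.9,16.8]
B = cube([3.7, 3.3, 5.1]) → bbox [0,0,0] .. [3.7,3.3,5.1]
lo = A.lo+B.lo = [1+0, 4.5+0, 8.3+0] = [1.000,4.500,8.300]
hi = A.hi+B.hi = [3.1+3.7, 23.9+3.3, 16.8+5.1] = [6.800,27.200,21.900]
diag = √(5.8²+22.7²+13.6²) = √733.89 = 27.090


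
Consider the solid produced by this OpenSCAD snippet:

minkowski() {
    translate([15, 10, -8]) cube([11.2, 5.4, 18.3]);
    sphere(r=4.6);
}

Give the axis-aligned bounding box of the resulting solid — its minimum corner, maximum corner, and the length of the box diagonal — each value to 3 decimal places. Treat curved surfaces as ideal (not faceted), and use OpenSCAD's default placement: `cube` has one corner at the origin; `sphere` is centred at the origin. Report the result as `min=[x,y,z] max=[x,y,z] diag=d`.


A = translate([15, 10, -8]) cube([11.2, 5.4, 18.3]) → bbox [15,10,-8] .. [26.2,15.4,10.3]
B = sphere(r=4.6) → bbox [-4.6,-4.6,-4.6] .. [4.6,4.6,4.6]
lo = A.lo+B.lo = [15-4.6, 10-4.6, -8-4.6] = [10.400,5.400,-12.600]
hi = A.hi+B.hi = [26.2+4.6, 15.4+4.6, 10.3+4.6] = [30.800,20.000,14.900]
diag = √(20.4²+14.6²+27.5²) = √1385.57 = 37.223

min=[10.400,5.400,-12.600] max=[30.800,20.000,14.900] diag=37.223


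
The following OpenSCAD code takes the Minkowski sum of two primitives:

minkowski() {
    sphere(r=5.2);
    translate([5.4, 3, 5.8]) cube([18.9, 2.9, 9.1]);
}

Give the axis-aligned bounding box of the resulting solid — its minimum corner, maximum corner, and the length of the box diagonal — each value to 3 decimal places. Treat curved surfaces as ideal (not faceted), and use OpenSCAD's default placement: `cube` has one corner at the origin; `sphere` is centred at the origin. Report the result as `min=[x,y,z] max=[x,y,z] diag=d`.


A = translate([5.4, 3, 5.8]) cube([18.9, 2.9, 9.1]) → bbox [5.4,3,5.8] .. [24.3,5.9,14.9]
B = sphere(r=5.2) → bbox [-5.2,-5.2,-5.2] .. [5.2,5.2,5.2]
lo = A.lo+B.lo = [5.4-5.2, 3-5.2, 5.8-5.2] = [0.200,-2.200,0.600]
hi = A.hi+B.hi = [24.3+5.2, 5.9+5.2, 14.9+5.2] = [29.500,11.100,20.100]
diag = √(29.3²+13.3²+19.5²) = √1415.63 = 37.625

min=[0.200,-2.200,0.600] max=[29.500,11.100,20.100] diag=37.625


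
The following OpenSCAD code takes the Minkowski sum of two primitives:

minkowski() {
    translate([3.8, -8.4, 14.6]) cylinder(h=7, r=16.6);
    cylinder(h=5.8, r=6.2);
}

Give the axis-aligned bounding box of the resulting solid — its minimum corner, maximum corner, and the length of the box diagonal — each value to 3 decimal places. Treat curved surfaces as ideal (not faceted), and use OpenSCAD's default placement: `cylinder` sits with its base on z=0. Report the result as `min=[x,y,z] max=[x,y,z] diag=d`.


min=[-19.000,-31.200,14.600] max=[26.600,14.400,27.400] diag=65.746

A = translate([3.8, -8.4, 14.6]) cylinder(h=7, r=16.6) → bbox [-12.8,-25,14.6] .. [20.4,8.2,21.6]
B = cylinder(h=5.8, r=6.2) → bbox [-6.2,-6.2,0] .. [6.2,6.2,5.8]
lo = A.lo+B.lo = [-12.8-6.2, -25-6.2, 14.6+0] = [-19.000,-31.200,14.600]
hi = A.hi+B.hi = [20.4+6.2, 8.2+6.2, 21.6+5.8] = [26.600,14.400,27.400]
diag = √(45.6²+45.6²+12.8²) = √4322.56 = 65.746


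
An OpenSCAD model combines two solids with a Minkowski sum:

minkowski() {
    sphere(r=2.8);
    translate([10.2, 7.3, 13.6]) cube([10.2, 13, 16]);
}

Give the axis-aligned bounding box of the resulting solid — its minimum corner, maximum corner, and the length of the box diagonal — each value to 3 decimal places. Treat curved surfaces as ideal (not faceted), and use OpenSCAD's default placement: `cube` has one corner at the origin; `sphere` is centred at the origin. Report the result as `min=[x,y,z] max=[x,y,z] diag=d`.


A = translate([10.2, 7.3, 13.6]) cube([10.2, 13, 16]) → bbox [10.2,7.3,13.6] .. [20.4,20.3,29.6]
B = sphere(r=2.8) → bbox [-2.8,-2.8,-2.8] .. [2.8,2.8,2.8]
lo = A.lo+B.lo = [10.2-2.8, 7.3-2.8, 13.6-2.8] = [7.400,4.500,10.800]
hi = A.hi+B.hi = [20.4+2.8, 20.3+2.8, 29.6+2.8] = [23.200,23.100,32.400]
diag = √(15.8²+18.6²+21.6²) = √1062.16 = 32.591

min=[7.400,4.500,10.800] max=[23.200,23.100,32.400] diag=32.591


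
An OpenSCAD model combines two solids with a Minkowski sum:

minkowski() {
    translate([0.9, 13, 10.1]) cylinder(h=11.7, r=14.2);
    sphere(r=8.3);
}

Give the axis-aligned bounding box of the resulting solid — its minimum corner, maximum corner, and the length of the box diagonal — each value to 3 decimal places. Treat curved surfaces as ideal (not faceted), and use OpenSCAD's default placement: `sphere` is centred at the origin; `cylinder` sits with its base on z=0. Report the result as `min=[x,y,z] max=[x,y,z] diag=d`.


A = translate([0.9, 13, 10.1]) cylinder(h=11.7, r=14.2) → bbox [-13.3,-1.2,10.1] .. [15.1,27.2,21.8]
B = sphere(r=8.3) → bbox [-8.3,-8.3,-8.3] .. [8.3,8.3,8.3]
lo = A.lo+B.lo = [-13.3-8.3, -1.2-8.3, 10.1-8.3] = [-21.600,-9.500,1.800]
hi = A.hi+B.hi = [15.1+8.3, 27.2+8.3, 21.8+8.3] = [23.400,35.500,30.100]
diag = √(45²+45²+28.3²) = √4850.89 = 69.648

min=[-21.600,-9.500,1.800] max=[23.400,35.500,30.100] diag=69.648


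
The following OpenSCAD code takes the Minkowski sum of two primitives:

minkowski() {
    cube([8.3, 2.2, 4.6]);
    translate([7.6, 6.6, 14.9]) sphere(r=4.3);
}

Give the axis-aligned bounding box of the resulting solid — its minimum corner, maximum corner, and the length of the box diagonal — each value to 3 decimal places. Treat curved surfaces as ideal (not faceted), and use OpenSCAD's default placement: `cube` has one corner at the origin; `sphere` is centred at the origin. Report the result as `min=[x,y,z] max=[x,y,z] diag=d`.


A = translate([7.6, 6.6, 14.9]) sphere(r=4.3) → bbox [3.3,2.3,10.6] .. [11.9,10.9,19.2]
B = cube([8.3, 2.2, 4.6]) → bbox [0,0,0] .. [8.3,2.2,4.6]
lo = A.lo+B.lo = [3.3+0, 2.3+0, 10.6+0] = [3.300,2.300,10.600]
hi = A.hi+B.hi = [11.9+8.3, 10.9+2.2, 19.2+4.6] = [20.200,13.100,23.800]
diag = √(16.9²+10.8²+13.2²) = √576.49 = 24.010

min=[3.300,2.300,10.600] max=[20.200,13.100,23.800] diag=24.010


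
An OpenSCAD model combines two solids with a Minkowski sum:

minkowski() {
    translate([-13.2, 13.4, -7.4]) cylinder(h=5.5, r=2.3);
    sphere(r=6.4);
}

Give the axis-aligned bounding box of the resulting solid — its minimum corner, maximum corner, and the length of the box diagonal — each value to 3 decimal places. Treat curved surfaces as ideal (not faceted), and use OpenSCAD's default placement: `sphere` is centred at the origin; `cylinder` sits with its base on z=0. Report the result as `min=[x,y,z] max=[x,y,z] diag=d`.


A = translate([-13.2, 13.4, -7.4]) cylinder(h=5.5, r=2.3) → bbox [-15.5,11.1,-7.4] .. [-10.9,15.7,-1.9]
B = sphere(r=6.4) → bbox [-6.4,-6.4,-6.4] .. [6.4,6.4,6.4]
lo = A.lo+B.lo = [-15.5-6.4, 11.1-6.4, -7.4-6.4] = [-21.900,4.700,-13.800]
hi = A.hi+B.hi = [-10.9+6.4, 15.7+6.4, -1.9+6.4] = [-4.500,22.100,4.500]
diag = √(17.4²+17.4²+18.3²) = √940.41 = 30.666

min=[-21.900,4.700,-13.800] max=[-4.500,22.100,4.500] diag=30.666


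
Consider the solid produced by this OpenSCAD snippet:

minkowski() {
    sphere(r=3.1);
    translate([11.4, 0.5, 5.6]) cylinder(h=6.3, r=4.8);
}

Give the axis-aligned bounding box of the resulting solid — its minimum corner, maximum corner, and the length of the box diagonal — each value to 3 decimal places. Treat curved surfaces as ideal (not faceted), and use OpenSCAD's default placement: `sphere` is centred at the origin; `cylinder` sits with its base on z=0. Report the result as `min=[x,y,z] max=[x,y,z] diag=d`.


min=[3.500,-7.400,2.500] max=[19.300,8.400,15.000] diag=25.603

A = translate([11.4, 0.5, 5.6]) cylinder(h=6.3, r=4.8) → bbox [6.6,-4.3,5.6] .. [16.2,5.3,11.9]
B = sphere(r=3.1) → bbox [-3.1,-3.1,-3.1] .. [3.1,3.1,3.1]
lo = A.lo+B.lo = [6.6-3.1, -4.3-3.1, 5.6-3.1] = [3.500,-7.400,2.500]
hi = A.hi+B.hi = [16.2+3.1, 5.3+3.1, 11.9+3.1] = [19.300,8.400,15.000]
diag = √(15.8²+15.8²+12.5²) = √655.53 = 25.603


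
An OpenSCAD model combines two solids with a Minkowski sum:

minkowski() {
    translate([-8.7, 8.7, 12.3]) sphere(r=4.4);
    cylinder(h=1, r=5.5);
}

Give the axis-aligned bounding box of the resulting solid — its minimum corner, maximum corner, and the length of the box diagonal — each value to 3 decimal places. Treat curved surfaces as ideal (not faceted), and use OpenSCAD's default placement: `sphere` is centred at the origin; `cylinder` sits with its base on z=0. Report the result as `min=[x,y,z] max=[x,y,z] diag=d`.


A = translate([-8.7, 8.7, 12.3]) sphere(r=4.4) → bbox [-13.1,4.3,7.9] .. [-4.3,13.1,16.7]
B = cylinder(h=1, r=5.5) → bbox [-5.5,-5.5,0] .. [5.5,5.5,1]
lo = A.lo+B.lo = [-13.1-5.5, 4.3-5.5, 7.9+0] = [-18.600,-1.200,7.900]
hi = A.hi+B.hi = [-4.3+5.5, 13.1+5.5, 16.7+1] = [1.200,18.600,17.700]
diag = √(19.8²+19.8²+9.8²) = √880.12 = 29.667

min=[-18.600,-1.200,7.900] max=[1.200,18.600,17.700] diag=29.667


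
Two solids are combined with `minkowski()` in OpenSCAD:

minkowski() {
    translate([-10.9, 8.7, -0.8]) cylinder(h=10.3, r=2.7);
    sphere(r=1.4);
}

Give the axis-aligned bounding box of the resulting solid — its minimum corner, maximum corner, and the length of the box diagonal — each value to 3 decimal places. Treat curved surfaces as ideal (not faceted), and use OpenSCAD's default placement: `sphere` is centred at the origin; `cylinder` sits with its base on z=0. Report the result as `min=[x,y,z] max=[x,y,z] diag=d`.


A = translate([-10.9, 8.7, -0.8]) cylinder(h=10.3, r=2.7) → bbox [-13.6,6,-0.8] .. [-8.2,11.4,9.5]
B = sphere(r=1.4) → bbox [-1.4,-1.4,-1.4] .. [1.4,1.4,1.4]
lo = A.lo+B.lo = [-13.6-1.4, 6-1.4, -0.8-1.4] = [-15.000,4.600,-2.200]
hi = A.hi+B.hi = [-8.2+1.4, 11.4+1.4, 9.5+1.4] = [-6.800,12.800,10.900]
diag = √(8.2²+8.2²+13.1²) = √306.09 = 17.495

min=[-15.000,4.600,-2.200] max=[-6.800,12.800,10.900] diag=17.495


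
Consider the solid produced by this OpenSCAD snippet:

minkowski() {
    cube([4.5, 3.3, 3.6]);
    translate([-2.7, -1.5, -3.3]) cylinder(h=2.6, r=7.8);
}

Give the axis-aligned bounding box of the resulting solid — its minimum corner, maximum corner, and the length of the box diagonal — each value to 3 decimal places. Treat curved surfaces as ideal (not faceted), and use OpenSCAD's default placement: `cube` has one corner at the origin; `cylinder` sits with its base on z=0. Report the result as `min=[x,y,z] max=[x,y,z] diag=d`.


min=[-10.500,-9.300,-3.300] max=[9.600,9.600,2.900] diag=28.278

A = translate([-2.7, -1.5, -3.3]) cylinder(h=2.6, r=7.8) → bbox [-10.5,-9.3,-3.3] .. [5.1,6.3,-0.7]
B = cube([4.5, 3.3, 3.6]) → bbox [0,0,0] .. [4.5,3.3,3.6]
lo = A.lo+B.lo = [-10.5+0, -9.3+0, -3.3+0] = [-10.500,-9.300,-3.300]
hi = A.hi+B.hi = [5.1+4.5, 6.3+3.3, -0.7+3.6] = [9.600,9.600,2.900]
diag = √(20.1²+18.9²+6.2²) = √799.66 = 28.278


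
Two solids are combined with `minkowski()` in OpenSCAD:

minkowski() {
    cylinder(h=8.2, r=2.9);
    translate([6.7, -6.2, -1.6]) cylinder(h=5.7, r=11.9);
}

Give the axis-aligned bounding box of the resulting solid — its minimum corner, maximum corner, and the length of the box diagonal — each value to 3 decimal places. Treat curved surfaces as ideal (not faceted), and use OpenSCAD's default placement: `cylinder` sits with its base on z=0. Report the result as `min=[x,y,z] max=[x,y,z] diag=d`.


A = translate([6.7, -6.2, -1.6]) cylinder(h=5.7, r=11.9) → bbox [-5.2,-18.1,-1.6] .. [18.6,5.7,4.1]
B = cylinder(h=8.2, r=2.9) → bbox [-2.9,-2.9,0] .. [2.9,2.9,8.2]
lo = A.lo+B.lo = [-5.2-2.9, -18.1-2.9, -1.6+0] = [-8.100,-21.000,-1.600]
hi = A.hi+B.hi = [18.6+2.9, 5.7+2.9, 4.1+8.2] = [21.500,8.600,12.300]
diag = √(29.6²+29.6²+13.9²) = √1945.53 = 44.108

min=[-8.100,-21.000,-1.600] max=[21.500,8.600,12.300] diag=44.108


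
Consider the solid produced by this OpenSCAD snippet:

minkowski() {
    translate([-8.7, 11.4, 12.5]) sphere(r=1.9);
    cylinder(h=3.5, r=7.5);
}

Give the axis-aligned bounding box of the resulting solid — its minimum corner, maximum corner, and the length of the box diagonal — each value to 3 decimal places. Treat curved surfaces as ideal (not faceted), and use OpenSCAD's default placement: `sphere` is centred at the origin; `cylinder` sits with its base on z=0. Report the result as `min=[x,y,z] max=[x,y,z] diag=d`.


min=[-18.100,2.000,10.600] max=[0.700,20.800,17.900] diag=27.571

A = translate([-8.7, 11.4, 12.5]) sphere(r=1.9) → bbox [-10.6,9.5,10.6] .. [-6.8,13.3,14.4]
B = cylinder(h=3.5, r=7.5) → bbox [-7.5,-7.5,0] .. [7.5,7.5,3.5]
lo = A.lo+B.lo = [-10.6-7.5, 9.5-7.5, 10.6+0] = [-18.100,2.000,10.600]
hi = A.hi+B.hi = [-6.8+7.5, 13.3+7.5, 14.4+3.5] = [0.700,20.800,17.900]
diag = √(18.8²+18.8²+7.3²) = √760.17 = 27.571


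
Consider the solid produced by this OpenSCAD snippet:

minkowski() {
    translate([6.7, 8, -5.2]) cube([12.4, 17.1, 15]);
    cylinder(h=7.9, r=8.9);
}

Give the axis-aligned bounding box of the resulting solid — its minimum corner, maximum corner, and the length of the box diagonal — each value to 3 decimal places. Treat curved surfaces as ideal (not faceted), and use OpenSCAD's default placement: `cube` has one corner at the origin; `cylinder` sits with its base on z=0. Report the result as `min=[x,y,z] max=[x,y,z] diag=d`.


min=[-2.200,-0.900,-5.200] max=[28.000,34.000,17.700] diag=51.521

A = translate([6.7, 8, -5.2]) cube([12.4, 17.1, 15]) → bbox [6.7,8,-5.2] .. [19.1,25.1,9.8]
B = cylinder(h=7.9, r=8.9) → bbox [-8.9,-8.9,0] .. [8.9,8.9,7.9]
lo = A.lo+B.lo = [6.7-8.9, 8-8.9, -5.2+0] = [-2.200,-0.900,-5.200]
hi = A.hi+B.hi = [19.1+8.9, 25.1+8.9, 9.8+7.9] = [28.000,34.000,17.700]
diag = √(30.2²+34.9²+22.9²) = √2654.46 = 51.521


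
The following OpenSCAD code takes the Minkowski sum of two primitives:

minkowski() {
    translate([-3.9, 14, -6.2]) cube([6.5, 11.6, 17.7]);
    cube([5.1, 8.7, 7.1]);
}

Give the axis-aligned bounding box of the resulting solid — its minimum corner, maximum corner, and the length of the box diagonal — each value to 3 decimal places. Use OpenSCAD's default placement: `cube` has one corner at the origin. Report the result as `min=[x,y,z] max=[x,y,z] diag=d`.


A = translate([-3.9, 14, -6.2]) cube([6.5, 11.6, 17.7]) → bbox [-3.9,14,-6.2] .. [2.6,25.6,11.5]
B = cube([5.1, 8.7, 7.1]) → bbox [0,0,0] .. [5.1,8.7,7.1]
lo = A.lo+B.lo = [-3.9+0, 14+0, -6.2+0] = [-3.900,14.000,-6.200]
hi = A.hi+B.hi = [2.6+5.1, 25.6+8.7, 11.5+7.1] = [7.700,34.300,18.600]
diag = √(11.6²+20.3²+24.8²) = √1161.69 = 34.084

min=[-3.900,14.000,-6.200] max=[7.700,34.300,18.600] diag=34.084


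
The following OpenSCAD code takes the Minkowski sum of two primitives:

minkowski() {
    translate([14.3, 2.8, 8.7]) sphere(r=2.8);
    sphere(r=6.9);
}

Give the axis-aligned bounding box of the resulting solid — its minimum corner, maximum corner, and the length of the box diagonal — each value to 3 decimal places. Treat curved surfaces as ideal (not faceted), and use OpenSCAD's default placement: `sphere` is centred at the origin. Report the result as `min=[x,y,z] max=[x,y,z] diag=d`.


min=[4.600,-6.900,-1.000] max=[24.000,12.500,18.400] diag=33.602

A = translate([14.3, 2.8, 8.7]) sphere(r=2.8) → bbox [11.5,0,5.9] .. [17.1,5.6,11.5]
B = sphere(r=6.9) → bbox [-6.9,-6.9,-6.9] .. [6.9,6.9,6.9]
lo = A.lo+B.lo = [11.5-6.9, 0-6.9, 5.9-6.9] = [4.600,-6.900,-1.000]
hi = A.hi+B.hi = [17.1+6.9, 5.6+6.9, 11.5+6.9] = [24.000,12.500,18.400]
diag = √(19.4²+19.4²+19.4²) = √1129.08 = 33.602


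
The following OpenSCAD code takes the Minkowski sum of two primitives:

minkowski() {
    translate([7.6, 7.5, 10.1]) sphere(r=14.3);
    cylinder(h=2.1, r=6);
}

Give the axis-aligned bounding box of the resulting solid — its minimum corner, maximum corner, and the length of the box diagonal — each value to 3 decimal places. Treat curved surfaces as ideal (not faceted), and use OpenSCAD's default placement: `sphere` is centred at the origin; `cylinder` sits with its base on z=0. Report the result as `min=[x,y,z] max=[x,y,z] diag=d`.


A = translate([7.6, 7.5, 10.1]) sphere(r=14.3) → bbox [-6.7,-6.8,-4.2] .. [21.9,21.8,24.4]
B = cylinder(h=2.1, r=6) → bbox [-6,-6,0] .. [6,6,2.1]
lo = A.lo+B.lo = [-6.7-6, -6.8-6, -4.2+0] = [-12.700,-12.800,-4.200]
hi = A.hi+B.hi = [21.9+6, 21.8+6, 24.4+2.1] = [27.900,27.800,26.500]
diag = √(40.6²+40.6²+30.7²) = √4239.21 = 65.109

min=[-12.700,-12.800,-4.200] max=[27.900,27.800,26.500] diag=65.109


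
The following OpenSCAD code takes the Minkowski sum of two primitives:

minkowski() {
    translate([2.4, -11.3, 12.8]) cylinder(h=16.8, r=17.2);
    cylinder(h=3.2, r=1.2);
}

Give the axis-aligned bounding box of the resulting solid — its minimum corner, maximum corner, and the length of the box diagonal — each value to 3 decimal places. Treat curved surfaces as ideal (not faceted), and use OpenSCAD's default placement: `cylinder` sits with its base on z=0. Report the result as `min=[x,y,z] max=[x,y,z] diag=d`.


A = translate([2.4, -11.3, 12.8]) cylinder(h=16.8, r=17.2) → bbox [-14.8,-28.5,12.8] .. [19.6,5.9,29.6]
B = cylinder(h=3.2, r=1.2) → bbox [-1.2,-1.2,0] .. [1.2,1.2,3.2]
lo = A.lo+B.lo = [-14.8-1.2, -28.5-1.2, 12.8+0] = [-16.000,-29.700,12.800]
hi = A.hi+B.hi = [19.6+1.2, 5.9+1.2, 29.6+3.2] = [20.800,7.100,32.800]
diag = √(36.8²+36.8²+20²) = √3108.48 = 55.754

min=[-16.000,-29.700,12.800] max=[20.800,7.100,32.800] diag=55.754


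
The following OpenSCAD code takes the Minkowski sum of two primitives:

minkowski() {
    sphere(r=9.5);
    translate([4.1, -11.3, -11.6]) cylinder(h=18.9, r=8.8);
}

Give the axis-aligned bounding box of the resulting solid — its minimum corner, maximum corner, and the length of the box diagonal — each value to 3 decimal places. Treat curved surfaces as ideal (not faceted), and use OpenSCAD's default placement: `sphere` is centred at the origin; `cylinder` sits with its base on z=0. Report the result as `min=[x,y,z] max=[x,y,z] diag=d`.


min=[-14.200,-29.600,-21.100] max=[22.400,7.000,16.800] diag=64.152

A = translate([4.1, -11.3, -11.6]) cylinder(h=18.9, r=8.8) → bbox [-4.7,-20.1,-11.6] .. [12.9,-2.5,7.3]
B = sphere(r=9.5) → bbox [-9.5,-9.5,-9.5] .. [9.5,9.5,9.5]
lo = A.lo+B.lo = [-4.7-9.5, -20.1-9.5, -11.6-9.5] = [-14.200,-29.600,-21.100]
hi = A.hi+B.hi = [12.9+9.5, -2.5+9.5, 7.3+9.5] = [22.400,7.000,16.800]
diag = √(36.6²+36.6²+37.9²) = √4115.53 = 64.152


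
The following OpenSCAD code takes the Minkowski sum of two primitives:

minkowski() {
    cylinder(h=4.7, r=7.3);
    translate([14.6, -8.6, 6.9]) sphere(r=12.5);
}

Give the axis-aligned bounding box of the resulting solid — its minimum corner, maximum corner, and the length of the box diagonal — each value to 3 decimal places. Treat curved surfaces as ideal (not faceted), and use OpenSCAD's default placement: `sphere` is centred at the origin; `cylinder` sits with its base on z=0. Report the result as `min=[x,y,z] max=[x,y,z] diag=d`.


min=[-5.200,-28.400,-5.600] max=[34.400,11.200,24.100] diag=63.391

A = translate([14.6, -8.6, 6.9]) sphere(r=12.5) → bbox [2.1,-21.1,-5.6] .. [27.1,3.9,19.4]
B = cylinder(h=4.7, r=7.3) → bbox [-7.3,-7.3,0] .. [7.3,7.3,4.7]
lo = A.lo+B.lo = [2.1-7.3, -21.1-7.3, -5.6+0] = [-5.200,-28.400,-5.600]
hi = A.hi+B.hi = [27.1+7.3, 3.9+7.3, 19.4+4.7] = [34.400,11.200,24.100]
diag = √(39.6²+39.6²+29.7²) = √4018.41 = 63.391


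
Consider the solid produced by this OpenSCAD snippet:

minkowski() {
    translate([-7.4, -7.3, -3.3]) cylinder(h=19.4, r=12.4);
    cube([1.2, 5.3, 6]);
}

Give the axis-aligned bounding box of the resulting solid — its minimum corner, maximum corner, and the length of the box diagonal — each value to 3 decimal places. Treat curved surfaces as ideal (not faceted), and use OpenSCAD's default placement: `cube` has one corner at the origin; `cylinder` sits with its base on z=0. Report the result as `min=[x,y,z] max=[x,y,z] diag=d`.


A = translate([-7.4, -7.3, -3.3]) cylinder(h=19.4, r=12.4) → bbox [-19.8,-19.7,-3.3] .. [5,5.1,16.1]
B = cube([1.2, 5.3, 6]) → bbox [0,0,0] .. [1.2,5.3,6]
lo = A.lo+B.lo = [-19.8+0, -19.7+0, -3.3+0] = [-19.800,-19.700,-3.300]
hi = A.hi+B.hi = [5+1.2, 5.1+5.3, 16.1+6] = [6.200,10.400,22.100]
diag = √(26²+30.1²+25.4²) = √2227.17 = 47.193

min=[-19.800,-19.700,-3.300] max=[6.200,10.400,22.100] diag=47.193


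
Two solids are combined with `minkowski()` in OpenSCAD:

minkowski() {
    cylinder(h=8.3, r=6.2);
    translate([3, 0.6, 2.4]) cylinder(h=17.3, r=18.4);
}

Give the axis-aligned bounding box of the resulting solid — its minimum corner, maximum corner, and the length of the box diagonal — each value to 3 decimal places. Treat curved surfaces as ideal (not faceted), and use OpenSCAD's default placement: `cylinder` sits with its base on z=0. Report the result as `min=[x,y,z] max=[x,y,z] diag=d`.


A = translate([3, 0.6, 2.4]) cylinder(h=17.3, r=18.4) → bbox [-15.4,-17.8,2.4] .. [21.4,19,19.7]
B = cylinder(h=8.3, r=6.2) → bbox [-6.2,-6.2,0] .. [6.2,6.2,8.3]
lo = A.lo+B.lo = [-15.4-6.2, -17.8-6.2, 2.4+0] = [-21.600,-24.000,2.400]
hi = A.hi+B.hi = [21.4+6.2, 19+6.2, 19.7+8.3] = [27.600,25.200,28.000]
diag = √(49.2²+49.2²+25.6²) = √5496.64 = 74.139

min=[-21.600,-24.000,2.400] max=[27.600,25.200,28.000] diag=74.139
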